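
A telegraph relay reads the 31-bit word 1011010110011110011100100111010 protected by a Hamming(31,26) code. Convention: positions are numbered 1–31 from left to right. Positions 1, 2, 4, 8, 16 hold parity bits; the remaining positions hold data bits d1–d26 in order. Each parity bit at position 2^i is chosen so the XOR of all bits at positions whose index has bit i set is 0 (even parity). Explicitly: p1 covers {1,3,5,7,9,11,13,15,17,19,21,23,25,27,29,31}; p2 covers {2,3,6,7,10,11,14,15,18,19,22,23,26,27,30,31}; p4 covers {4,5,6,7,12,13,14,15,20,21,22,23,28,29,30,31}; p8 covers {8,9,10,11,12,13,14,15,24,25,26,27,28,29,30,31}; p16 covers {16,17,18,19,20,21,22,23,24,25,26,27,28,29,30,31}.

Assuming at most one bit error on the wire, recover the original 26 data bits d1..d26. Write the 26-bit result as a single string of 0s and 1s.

10101001111011100100111010

s1 (pos 1,3,5,7,9,11,13,15,17,19,21,23,25,27,29,31): 1⊕1⊕0⊕0⊕1⊕0⊕1⊕1⊕0⊕1⊕0⊕1⊕0⊕1⊕0⊕0 = 0
s2 (pos 2,3,6,7,10,11,14,15,18,19,22,23,26,27,30,31): 0⊕1⊕1⊕0⊕0⊕0⊕1⊕1⊕1⊕1⊕0⊕1⊕1⊕1⊕1⊕0 = 0
s4 (pos 4,5,6,7,12,13,14,15,20,21,22,23,28,29,30,31): 1⊕0⊕1⊕0⊕1⊕1⊕1⊕1⊕1⊕0⊕0⊕1⊕1⊕0⊕1⊕0 = 0
s8 (pos 8,9,10,11,12,13,14,15,24,25,26,27,28,29,30,31): 1⊕1⊕0⊕0⊕1⊕1⊕1⊕1⊕0⊕0⊕1⊕1⊕1⊕0⊕1⊕0 = 0
s16 (pos 16,17,18,19,20,21,22,23,24,25,26,27,28,29,30,31): 0⊕0⊕1⊕1⊕1⊕0⊕0⊕1⊕0⊕0⊕1⊕1⊕1⊕0⊕1⊕0 = 0
Syndrome s16…s1 = 00000 → no error.
Read data bits from positions 3,5,6,7,9,10,11,12,13,14,15,17,18,19,20,21,22,23,24,25,26,27,28,29,30,31: 10101001111011100100111010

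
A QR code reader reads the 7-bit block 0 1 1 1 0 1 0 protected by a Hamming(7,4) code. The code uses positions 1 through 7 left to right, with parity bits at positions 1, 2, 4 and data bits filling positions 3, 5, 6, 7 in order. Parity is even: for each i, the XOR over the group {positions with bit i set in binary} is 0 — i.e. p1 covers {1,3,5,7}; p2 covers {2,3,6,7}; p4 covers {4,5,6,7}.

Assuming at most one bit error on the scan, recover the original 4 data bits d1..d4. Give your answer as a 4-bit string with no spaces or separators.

s1 (pos 1,3,5,7): 0⊕1⊕0⊕0 = 1
s2 (pos 2,3,6,7): 1⊕1⊕1⊕0 = 1
s4 (pos 4,5,6,7): 1⊕0⊕1⊕0 = 0
Syndrome s4…s1 = 011 → error at position 3.
Flip position 3: 0111010 → 0101010
Read data bits from positions 3,5,6,7: 0010

0010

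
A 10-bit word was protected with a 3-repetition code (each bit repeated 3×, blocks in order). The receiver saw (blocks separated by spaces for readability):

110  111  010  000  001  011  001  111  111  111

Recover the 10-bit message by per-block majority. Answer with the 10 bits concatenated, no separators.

Block 1 (110): 2 ones → 1
Block 2 (111): 3 ones → 1
Block 3 (010): 1 one → 0
Block 4 (000): 0 ones → 0
Block 5 (001): 1 one → 0
Block 6 (011): 2 ones → 1
Block 7 (001): 1 one → 0
Block 8 (111): 3 ones → 1
Block 9 (111): 3 ones → 1
Block 10 (111): 3 ones → 1

1100010111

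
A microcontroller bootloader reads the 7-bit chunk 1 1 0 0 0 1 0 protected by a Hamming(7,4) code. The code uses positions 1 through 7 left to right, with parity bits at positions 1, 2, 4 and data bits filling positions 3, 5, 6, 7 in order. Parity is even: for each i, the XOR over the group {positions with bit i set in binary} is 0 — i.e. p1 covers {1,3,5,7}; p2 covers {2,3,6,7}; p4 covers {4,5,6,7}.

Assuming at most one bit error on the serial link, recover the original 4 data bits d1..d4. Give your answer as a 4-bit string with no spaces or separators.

0110

s1 (pos 1,3,5,7): 1⊕0⊕0⊕0 = 1
s2 (pos 2,3,6,7): 1⊕0⊕1⊕0 = 0
s4 (pos 4,5,6,7): 0⊕0⊕1⊕0 = 1
Syndrome s4…s1 = 101 → error at position 5.
Flip position 5: 1100010 → 1100110
Read data bits from positions 3,5,6,7: 0110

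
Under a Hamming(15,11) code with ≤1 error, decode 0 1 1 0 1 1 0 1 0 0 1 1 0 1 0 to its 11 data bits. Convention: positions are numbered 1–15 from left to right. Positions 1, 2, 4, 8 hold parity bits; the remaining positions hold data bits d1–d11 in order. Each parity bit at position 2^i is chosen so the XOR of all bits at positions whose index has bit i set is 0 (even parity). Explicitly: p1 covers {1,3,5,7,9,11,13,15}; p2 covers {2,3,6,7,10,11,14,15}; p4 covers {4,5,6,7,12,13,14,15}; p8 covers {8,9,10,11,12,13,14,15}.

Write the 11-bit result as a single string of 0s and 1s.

01100011010

s1 (pos 1,3,5,7,9,11,13,15): 0⊕1⊕1⊕0⊕0⊕1⊕0⊕0 = 1
s2 (pos 2,3,6,7,10,11,14,15): 1⊕1⊕1⊕0⊕0⊕1⊕1⊕0 = 1
s4 (pos 4,5,6,7,12,13,14,15): 0⊕1⊕1⊕0⊕1⊕0⊕1⊕0 = 0
s8 (pos 8,9,10,11,12,13,14,15): 1⊕0⊕0⊕1⊕1⊕0⊕1⊕0 = 0
Syndrome s8…s1 = 0011 → error at position 3.
Flip position 3: 011011010011010 → 010011010011010
Read data bits from positions 3,5,6,7,9,10,11,12,13,14,15: 01100011010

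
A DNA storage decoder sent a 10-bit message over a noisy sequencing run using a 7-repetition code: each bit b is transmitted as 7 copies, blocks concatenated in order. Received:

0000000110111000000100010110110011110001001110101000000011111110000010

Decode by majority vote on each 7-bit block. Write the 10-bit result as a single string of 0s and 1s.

0100101010

Block 1 (0000000): 0 ones → 0
Block 2 (1101110): 5 ones → 1
Block 3 (0000010): 1 one → 0
Block 4 (0010110): 3 ones → 0
Block 5 (1100111): 5 ones → 1
Block 6 (1000100): 2 ones → 0
Block 7 (1110101): 5 ones → 1
Block 8 (0000000): 0 ones → 0
Block 9 (1111111): 7 ones → 1
Block 10 (0000010): 1 one → 0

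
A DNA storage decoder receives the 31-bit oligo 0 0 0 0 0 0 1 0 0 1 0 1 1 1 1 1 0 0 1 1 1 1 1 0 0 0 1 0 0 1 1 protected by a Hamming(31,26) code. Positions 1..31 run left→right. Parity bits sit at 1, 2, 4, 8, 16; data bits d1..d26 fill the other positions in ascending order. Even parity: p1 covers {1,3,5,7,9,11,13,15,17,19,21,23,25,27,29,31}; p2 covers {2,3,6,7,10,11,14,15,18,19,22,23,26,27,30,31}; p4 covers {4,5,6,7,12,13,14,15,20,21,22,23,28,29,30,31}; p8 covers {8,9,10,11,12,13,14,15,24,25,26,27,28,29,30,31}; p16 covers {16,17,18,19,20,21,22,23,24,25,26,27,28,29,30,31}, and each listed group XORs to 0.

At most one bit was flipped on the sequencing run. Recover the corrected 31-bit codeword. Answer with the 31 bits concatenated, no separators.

s1 (pos 1,3,5,7,9,11,13,15,17,19,21,23,25,27,29,31): 0⊕0⊕0⊕1⊕0⊕0⊕1⊕1⊕0⊕1⊕1⊕1⊕0⊕1⊕0⊕1 = 0
s2 (pos 2,3,6,7,10,11,14,15,18,19,22,23,26,27,30,31): 0⊕0⊕0⊕1⊕1⊕0⊕1⊕1⊕0⊕1⊕1⊕1⊕0⊕1⊕1⊕1 = 0
s4 (pos 4,5,6,7,12,13,14,15,20,21,22,23,28,29,30,31): 0⊕0⊕0⊕1⊕1⊕1⊕1⊕1⊕1⊕1⊕1⊕1⊕0⊕0⊕1⊕1 = 1
s8 (pos 8,9,10,11,12,13,14,15,24,25,26,27,28,29,30,31): 0⊕0⊕1⊕0⊕1⊕1⊕1⊕1⊕0⊕0⊕0⊕1⊕0⊕0⊕1⊕1 = 0
s16 (pos 16,17,18,19,20,21,22,23,24,25,26,27,28,29,30,31): 1⊕0⊕0⊕1⊕1⊕1⊕1⊕1⊕0⊕0⊕0⊕1⊕0⊕0⊕1⊕1 = 1
Syndrome s16…s1 = 10100 → error at position 20.
Flip position 20: 0000001001011111001111100010011 → 0000001001011111001011100010011

0000001001011111001011100010011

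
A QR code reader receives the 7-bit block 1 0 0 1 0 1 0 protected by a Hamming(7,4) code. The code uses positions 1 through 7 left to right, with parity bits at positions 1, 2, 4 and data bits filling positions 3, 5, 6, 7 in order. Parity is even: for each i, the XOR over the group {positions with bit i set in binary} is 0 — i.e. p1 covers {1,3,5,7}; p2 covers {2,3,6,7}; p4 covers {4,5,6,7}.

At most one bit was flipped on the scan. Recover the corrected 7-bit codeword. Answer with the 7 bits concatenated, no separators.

s1 (pos 1,3,5,7): 1⊕0⊕0⊕0 = 1
s2 (pos 2,3,6,7): 0⊕0⊕1⊕0 = 1
s4 (pos 4,5,6,7): 1⊕0⊕1⊕0 = 0
Syndrome s4…s1 = 011 → error at position 3.
Flip position 3: 1001010 → 1011010

1011010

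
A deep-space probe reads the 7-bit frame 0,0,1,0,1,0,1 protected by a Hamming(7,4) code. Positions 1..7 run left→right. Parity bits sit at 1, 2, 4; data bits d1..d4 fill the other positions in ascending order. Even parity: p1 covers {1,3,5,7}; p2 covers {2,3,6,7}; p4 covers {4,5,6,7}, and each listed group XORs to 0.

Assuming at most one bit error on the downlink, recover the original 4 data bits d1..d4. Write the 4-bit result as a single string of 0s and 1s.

s1 (pos 1,3,5,7): 0⊕1⊕1⊕1 = 1
s2 (pos 2,3,6,7): 0⊕1⊕0⊕1 = 0
s4 (pos 4,5,6,7): 0⊕1⊕0⊕1 = 0
Syndrome s4…s1 = 001 → error at position 1.
Flip position 1: 0010101 → 1010101
Read data bits from positions 3,5,6,7: 1101

1101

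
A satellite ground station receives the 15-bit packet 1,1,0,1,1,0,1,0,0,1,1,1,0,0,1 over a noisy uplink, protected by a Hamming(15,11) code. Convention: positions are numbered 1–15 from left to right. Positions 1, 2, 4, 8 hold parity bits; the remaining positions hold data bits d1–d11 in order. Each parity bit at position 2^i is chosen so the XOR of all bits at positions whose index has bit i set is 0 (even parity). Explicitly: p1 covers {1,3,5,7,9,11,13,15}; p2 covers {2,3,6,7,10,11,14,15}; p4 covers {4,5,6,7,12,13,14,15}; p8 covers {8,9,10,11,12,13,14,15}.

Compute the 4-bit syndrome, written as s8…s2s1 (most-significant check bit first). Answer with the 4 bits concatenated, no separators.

0111

s1 (pos 1,3,5,7,9,11,13,15): 1⊕0⊕1⊕1⊕0⊕1⊕0⊕1 = 1
s2 (pos 2,3,6,7,10,11,14,15): 1⊕0⊕0⊕1⊕1⊕1⊕0⊕1 = 1
s4 (pos 4,5,6,7,12,13,14,15): 1⊕1⊕0⊕1⊕1⊕0⊕0⊕1 = 1
s8 (pos 8,9,10,11,12,13,14,15): 0⊕0⊕1⊕1⊕1⊕0⊕0⊕1 = 0
Syndrome s8…s1 = 0111 → error at position 7.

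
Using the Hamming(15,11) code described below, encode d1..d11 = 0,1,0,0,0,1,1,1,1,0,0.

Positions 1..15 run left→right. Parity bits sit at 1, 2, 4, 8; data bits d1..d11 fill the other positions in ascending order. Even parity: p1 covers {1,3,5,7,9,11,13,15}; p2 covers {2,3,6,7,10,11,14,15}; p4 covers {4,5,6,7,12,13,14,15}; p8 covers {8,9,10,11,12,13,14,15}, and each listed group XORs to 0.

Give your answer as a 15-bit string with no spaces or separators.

100110000111100

Place data at non-parity positions: p1 p2 0 p4 1 0 0 p8 0 1 1 1 1 0 0
p1 (pos 1,3,5,7,9,11,13,15): XOR of data positions = 0⊕1⊕0⊕0⊕1⊕1⊕0 = 1
p2 (pos 2,3,6,7,10,11,14,15): XOR of data positions = 0⊕0⊕0⊕1⊕1⊕0⊕0 = 0
p4 (pos 4,5,6,7,12,13,14,15): XOR of data positions = 1⊕0⊕0⊕1⊕1⊕0⊕0 = 1
p8 (pos 8,9,10,11,12,13,14,15): XOR of data positions = 0⊕1⊕1⊕1⊕1⊕0⊕0 = 0
Codeword: 100110000111100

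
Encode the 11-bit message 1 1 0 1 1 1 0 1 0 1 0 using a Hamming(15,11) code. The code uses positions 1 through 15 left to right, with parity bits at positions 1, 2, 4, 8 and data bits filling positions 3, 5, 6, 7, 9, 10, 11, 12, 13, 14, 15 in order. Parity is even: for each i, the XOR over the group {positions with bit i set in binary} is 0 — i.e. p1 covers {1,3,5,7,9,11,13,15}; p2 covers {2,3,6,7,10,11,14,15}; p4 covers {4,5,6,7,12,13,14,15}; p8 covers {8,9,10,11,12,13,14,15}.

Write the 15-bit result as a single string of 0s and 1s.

001010101101010

Place data at non-parity positions: p1 p2 1 p4 1 0 1 p8 1 1 0 1 0 1 0
p1 (pos 1,3,5,7,9,11,13,15): XOR of data positions = 1⊕1⊕1⊕1⊕0⊕0⊕0 = 0
p2 (pos 2,3,6,7,10,11,14,15): XOR of data positions = 1⊕0⊕1⊕1⊕0⊕1⊕0 = 0
p4 (pos 4,5,6,7,12,13,14,15): XOR of data positions = 1⊕0⊕1⊕1⊕0⊕1⊕0 = 0
p8 (pos 8,9,10,11,12,13,14,15): XOR of data positions = 1⊕1⊕0⊕1⊕0⊕1⊕0 = 0
Codeword: 001010101101010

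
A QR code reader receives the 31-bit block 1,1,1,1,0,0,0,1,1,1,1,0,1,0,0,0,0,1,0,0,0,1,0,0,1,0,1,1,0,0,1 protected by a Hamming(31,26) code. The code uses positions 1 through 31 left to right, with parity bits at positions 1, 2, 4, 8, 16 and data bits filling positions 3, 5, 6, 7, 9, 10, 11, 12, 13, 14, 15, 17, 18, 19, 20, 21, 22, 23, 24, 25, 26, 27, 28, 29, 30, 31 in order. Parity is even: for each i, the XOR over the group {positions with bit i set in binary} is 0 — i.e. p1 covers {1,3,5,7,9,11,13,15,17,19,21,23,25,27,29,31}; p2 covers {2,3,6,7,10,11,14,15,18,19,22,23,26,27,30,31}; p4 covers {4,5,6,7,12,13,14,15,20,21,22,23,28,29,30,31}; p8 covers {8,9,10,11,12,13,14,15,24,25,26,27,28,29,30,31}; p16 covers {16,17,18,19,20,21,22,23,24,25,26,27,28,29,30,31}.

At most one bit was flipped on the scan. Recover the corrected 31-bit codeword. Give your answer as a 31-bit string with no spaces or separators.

1111000111111000010001001011001

s1 (pos 1,3,5,7,9,11,13,15,17,19,21,23,25,27,29,31): 1⊕1⊕0⊕0⊕1⊕1⊕1⊕0⊕0⊕0⊕0⊕0⊕1⊕1⊕0⊕1 = 0
s2 (pos 2,3,6,7,10,11,14,15,18,19,22,23,26,27,30,31): 1⊕1⊕0⊕0⊕1⊕1⊕0⊕0⊕1⊕0⊕1⊕0⊕0⊕1⊕0⊕1 = 0
s4 (pos 4,5,6,7,12,13,14,15,20,21,22,23,28,29,30,31): 1⊕0⊕0⊕0⊕0⊕1⊕0⊕0⊕0⊕0⊕1⊕0⊕1⊕0⊕0⊕1 = 1
s8 (pos 8,9,10,11,12,13,14,15,24,25,26,27,28,29,30,31): 1⊕1⊕1⊕1⊕0⊕1⊕0⊕0⊕0⊕1⊕0⊕1⊕1⊕0⊕0⊕1 = 1
s16 (pos 16,17,18,19,20,21,22,23,24,25,26,27,28,29,30,31): 0⊕0⊕1⊕0⊕0⊕0⊕1⊕0⊕0⊕1⊕0⊕1⊕1⊕0⊕0⊕1 = 0
Syndrome s16…s1 = 01100 → error at position 12.
Flip position 12: 1111000111101000010001001011001 → 1111000111111000010001001011001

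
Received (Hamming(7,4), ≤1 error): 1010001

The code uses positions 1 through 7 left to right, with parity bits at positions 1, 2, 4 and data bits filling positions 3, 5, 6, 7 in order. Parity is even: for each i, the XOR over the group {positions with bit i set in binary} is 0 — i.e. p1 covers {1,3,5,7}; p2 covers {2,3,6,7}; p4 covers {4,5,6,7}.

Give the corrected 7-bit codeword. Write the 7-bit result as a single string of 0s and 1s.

1010101

s1 (pos 1,3,5,7): 1⊕1⊕0⊕1 = 1
s2 (pos 2,3,6,7): 0⊕1⊕0⊕1 = 0
s4 (pos 4,5,6,7): 0⊕0⊕0⊕1 = 1
Syndrome s4…s1 = 101 → error at position 5.
Flip position 5: 1010001 → 1010101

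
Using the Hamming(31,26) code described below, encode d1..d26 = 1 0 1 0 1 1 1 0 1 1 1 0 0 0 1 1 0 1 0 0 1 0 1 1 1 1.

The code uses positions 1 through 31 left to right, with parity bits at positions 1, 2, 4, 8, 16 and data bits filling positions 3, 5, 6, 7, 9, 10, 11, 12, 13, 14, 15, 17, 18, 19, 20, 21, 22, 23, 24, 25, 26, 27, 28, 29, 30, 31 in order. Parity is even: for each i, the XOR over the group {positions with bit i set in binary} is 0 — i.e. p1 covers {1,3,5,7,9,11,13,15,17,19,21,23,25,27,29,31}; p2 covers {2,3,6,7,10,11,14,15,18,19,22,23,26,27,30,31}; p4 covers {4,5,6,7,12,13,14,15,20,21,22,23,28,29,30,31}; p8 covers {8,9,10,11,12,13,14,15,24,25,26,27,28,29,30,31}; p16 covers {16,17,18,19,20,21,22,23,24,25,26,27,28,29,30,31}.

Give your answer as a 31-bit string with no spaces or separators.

1011010111101110000110100101111

Place data at non-parity positions: p1 p2 1 p4 0 1 0 p8 1 1 1 0 1 1 1 p16 0 0 0 1 1 0 1 0 0 1 0 1 1 1 1
p1 (pos 1,3,5,7,9,11,13,15,17,19,21,23,25,27,29,31): XOR of data positions = 1⊕0⊕0⊕1⊕1⊕1⊕1⊕0⊕0⊕1⊕1⊕0⊕0⊕1⊕1 = 1
p2 (pos 2,3,6,7,10,11,14,15,18,19,22,23,26,27,30,31): XOR of data positions = 1⊕1⊕0⊕1⊕1⊕1⊕1⊕0⊕0⊕0⊕1⊕1⊕0⊕1⊕1 = 0
p4 (pos 4,5,6,7,12,13,14,15,20,21,22,23,28,29,30,31): XOR of data positions = 0⊕1⊕0⊕0⊕1⊕1⊕1⊕1⊕1⊕0⊕1⊕1⊕1⊕1⊕1 = 1
p8 (pos 8,9,10,11,12,13,14,15,24,25,26,27,28,29,30,31): XOR of data positions = 1⊕1⊕1⊕0⊕1⊕1⊕1⊕0⊕0⊕1⊕0⊕1⊕1⊕1⊕1 = 1
p16 (pos 16,17,18,19,20,21,22,23,24,25,26,27,28,29,30,31): XOR of data positions = 0⊕0⊕0⊕1⊕1⊕0⊕1⊕0⊕0⊕1⊕0⊕1⊕1⊕1⊕1 = 0
Codeword: 1011010111101110000110100101111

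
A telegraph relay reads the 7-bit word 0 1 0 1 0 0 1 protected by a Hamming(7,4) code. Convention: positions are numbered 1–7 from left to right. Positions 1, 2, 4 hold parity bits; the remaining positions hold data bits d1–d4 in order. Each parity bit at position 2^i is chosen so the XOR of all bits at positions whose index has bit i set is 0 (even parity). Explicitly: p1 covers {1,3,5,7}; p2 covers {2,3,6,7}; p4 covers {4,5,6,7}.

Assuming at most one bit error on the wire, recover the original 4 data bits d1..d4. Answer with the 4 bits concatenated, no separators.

0001

s1 (pos 1,3,5,7): 0⊕0⊕0⊕1 = 1
s2 (pos 2,3,6,7): 1⊕0⊕0⊕1 = 0
s4 (pos 4,5,6,7): 1⊕0⊕0⊕1 = 0
Syndrome s4…s1 = 001 → error at position 1.
Flip position 1: 0101001 → 1101001
Read data bits from positions 3,5,6,7: 0001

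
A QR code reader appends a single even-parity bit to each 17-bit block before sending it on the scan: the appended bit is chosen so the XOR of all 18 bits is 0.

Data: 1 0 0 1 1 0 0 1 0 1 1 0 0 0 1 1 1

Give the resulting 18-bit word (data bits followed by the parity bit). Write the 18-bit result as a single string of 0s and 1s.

100110010110001111

XOR of the 17 data bits: 1⊕0⊕0⊕1⊕1⊕0⊕0⊕1⊕0⊕1⊕1⊕0⊕0⊕0⊕1⊕1⊕1 = 1
Parity bit = 1 (so all 18 bits XOR to 0).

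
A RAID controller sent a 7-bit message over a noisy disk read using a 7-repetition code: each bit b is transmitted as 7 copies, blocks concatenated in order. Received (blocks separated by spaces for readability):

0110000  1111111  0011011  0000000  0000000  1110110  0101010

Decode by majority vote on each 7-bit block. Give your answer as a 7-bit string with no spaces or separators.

0110010

Block 1 (0110000): 2 ones → 0
Block 2 (1111111): 7 ones → 1
Block 3 (0011011): 4 ones → 1
Block 4 (0000000): 0 ones → 0
Block 5 (0000000): 0 ones → 0
Block 6 (1110110): 5 ones → 1
Block 7 (0101010): 3 ones → 0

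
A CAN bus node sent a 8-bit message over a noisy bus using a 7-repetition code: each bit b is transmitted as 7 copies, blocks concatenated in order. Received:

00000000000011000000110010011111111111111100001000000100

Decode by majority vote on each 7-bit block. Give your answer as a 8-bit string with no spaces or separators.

Block 1 (0000000): 0 ones → 0
Block 2 (0000011): 2 ones → 0
Block 3 (0000001): 1 one → 0
Block 4 (1001001): 3 ones → 0
Block 5 (1111111): 7 ones → 1
Block 6 (1111111): 7 ones → 1
Block 7 (0000100): 1 one → 0
Block 8 (0000100): 1 one → 0

00001100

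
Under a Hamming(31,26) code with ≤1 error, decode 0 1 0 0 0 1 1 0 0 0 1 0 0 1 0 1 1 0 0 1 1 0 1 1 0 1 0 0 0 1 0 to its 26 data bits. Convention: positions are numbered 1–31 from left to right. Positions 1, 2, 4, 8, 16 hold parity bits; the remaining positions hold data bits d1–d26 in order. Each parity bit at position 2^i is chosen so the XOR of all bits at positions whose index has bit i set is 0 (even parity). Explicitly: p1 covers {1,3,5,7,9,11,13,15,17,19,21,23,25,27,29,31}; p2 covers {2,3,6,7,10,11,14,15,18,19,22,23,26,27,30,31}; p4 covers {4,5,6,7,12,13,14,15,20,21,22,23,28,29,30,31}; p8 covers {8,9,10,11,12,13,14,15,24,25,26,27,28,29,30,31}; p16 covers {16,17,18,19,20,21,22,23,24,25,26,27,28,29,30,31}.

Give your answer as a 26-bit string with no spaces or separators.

s1 (pos 1,3,5,7,9,11,13,15,17,19,21,23,25,27,29,31): 0⊕0⊕0⊕1⊕0⊕1⊕0⊕0⊕1⊕0⊕1⊕1⊕0⊕0⊕0⊕0 = 1
s2 (pos 2,3,6,7,10,11,14,15,18,19,22,23,26,27,30,31): 1⊕0⊕1⊕1⊕0⊕1⊕1⊕0⊕0⊕0⊕0⊕1⊕1⊕0⊕1⊕0 = 0
s4 (pos 4,5,6,7,12,13,14,15,20,21,22,23,28,29,30,31): 0⊕0⊕1⊕1⊕0⊕0⊕1⊕0⊕1⊕1⊕0⊕1⊕0⊕0⊕1⊕0 = 1
s8 (pos 8,9,10,11,12,13,14,15,24,25,26,27,28,29,30,31): 0⊕0⊕0⊕1⊕0⊕0⊕1⊕0⊕1⊕0⊕1⊕0⊕0⊕0⊕1⊕0 = 1
s16 (pos 16,17,18,19,20,21,22,23,24,25,26,27,28,29,30,31): 1⊕1⊕0⊕0⊕1⊕1⊕0⊕1⊕1⊕0⊕1⊕0⊕0⊕0⊕1⊕0 = 0
Syndrome s16…s1 = 01101 → error at position 13.
Flip position 13: 0100011000100101100110110100010 → 0100011000101101100110110100010
Read data bits from positions 3,5,6,7,9,10,11,12,13,14,15,17,18,19,20,21,22,23,24,25,26,27,28,29,30,31: 00110010110100110110100010

00110010110100110110100010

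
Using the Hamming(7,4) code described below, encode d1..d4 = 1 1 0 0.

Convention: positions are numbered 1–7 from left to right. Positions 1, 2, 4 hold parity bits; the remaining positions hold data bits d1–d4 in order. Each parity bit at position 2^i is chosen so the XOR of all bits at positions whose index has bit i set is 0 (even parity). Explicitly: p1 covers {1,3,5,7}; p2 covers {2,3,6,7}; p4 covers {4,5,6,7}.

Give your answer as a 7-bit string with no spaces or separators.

Place data at non-parity positions: p1 p2 1 p4 1 0 0
p1 (pos 1,3,5,7): XOR of data positions = 1⊕1⊕0 = 0
p2 (pos 2,3,6,7): XOR of data positions = 1⊕0⊕0 = 1
p4 (pos 4,5,6,7): XOR of data positions = 1⊕0⊕0 = 1
Codeword: 0111100

0111100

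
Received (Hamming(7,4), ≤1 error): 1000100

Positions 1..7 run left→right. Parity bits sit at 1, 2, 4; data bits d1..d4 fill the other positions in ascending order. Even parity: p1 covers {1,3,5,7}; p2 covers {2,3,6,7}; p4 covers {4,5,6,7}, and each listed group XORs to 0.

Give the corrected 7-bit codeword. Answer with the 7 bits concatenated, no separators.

s1 (pos 1,3,5,7): 1⊕0⊕1⊕0 = 0
s2 (pos 2,3,6,7): 0⊕0⊕0⊕0 = 0
s4 (pos 4,5,6,7): 0⊕1⊕0⊕0 = 1
Syndrome s4…s1 = 100 → error at position 4.
Flip position 4: 1000100 → 1001100

1001100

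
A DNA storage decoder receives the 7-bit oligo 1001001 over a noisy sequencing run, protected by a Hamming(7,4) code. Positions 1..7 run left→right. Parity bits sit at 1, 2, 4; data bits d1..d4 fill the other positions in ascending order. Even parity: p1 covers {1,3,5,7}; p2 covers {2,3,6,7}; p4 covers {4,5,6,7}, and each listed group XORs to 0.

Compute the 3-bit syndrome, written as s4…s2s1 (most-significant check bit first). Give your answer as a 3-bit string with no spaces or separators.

s1 (pos 1,3,5,7): 1⊕0⊕0⊕1 = 0
s2 (pos 2,3,6,7): 0⊕0⊕0⊕1 = 1
s4 (pos 4,5,6,7): 1⊕0⊕0⊕1 = 0
Syndrome s4…s1 = 010 → error at position 2.

010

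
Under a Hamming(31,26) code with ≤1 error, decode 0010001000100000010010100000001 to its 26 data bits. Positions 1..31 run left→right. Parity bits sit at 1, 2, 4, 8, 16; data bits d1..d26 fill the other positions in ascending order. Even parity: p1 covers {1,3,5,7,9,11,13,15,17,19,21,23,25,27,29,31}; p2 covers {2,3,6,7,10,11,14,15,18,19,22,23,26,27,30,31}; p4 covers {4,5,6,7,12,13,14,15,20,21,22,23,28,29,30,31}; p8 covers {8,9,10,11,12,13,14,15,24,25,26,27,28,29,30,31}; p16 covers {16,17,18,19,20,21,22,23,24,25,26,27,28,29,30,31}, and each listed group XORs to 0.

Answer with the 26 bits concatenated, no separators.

10010010000010010100000001

s1 (pos 1,3,5,7,9,11,13,15,17,19,21,23,25,27,29,31): 0⊕1⊕0⊕1⊕0⊕1⊕0⊕0⊕0⊕0⊕1⊕1⊕0⊕0⊕0⊕1 = 0
s2 (pos 2,3,6,7,10,11,14,15,18,19,22,23,26,27,30,31): 0⊕1⊕0⊕1⊕0⊕1⊕0⊕0⊕1⊕0⊕0⊕1⊕0⊕0⊕0⊕1 = 0
s4 (pos 4,5,6,7,12,13,14,15,20,21,22,23,28,29,30,31): 0⊕0⊕0⊕1⊕0⊕0⊕0⊕0⊕0⊕1⊕0⊕1⊕0⊕0⊕0⊕1 = 0
s8 (pos 8,9,10,11,12,13,14,15,24,25,26,27,28,29,30,31): 0⊕0⊕0⊕1⊕0⊕0⊕0⊕0⊕0⊕0⊕0⊕0⊕0⊕0⊕0⊕1 = 0
s16 (pos 16,17,18,19,20,21,22,23,24,25,26,27,28,29,30,31): 0⊕0⊕1⊕0⊕0⊕1⊕0⊕1⊕0⊕0⊕0⊕0⊕0⊕0⊕0⊕1 = 0
Syndrome s16…s1 = 00000 → no error.
Read data bits from positions 3,5,6,7,9,10,11,12,13,14,15,17,18,19,20,21,22,23,24,25,26,27,28,29,30,31: 10010010000010010100000001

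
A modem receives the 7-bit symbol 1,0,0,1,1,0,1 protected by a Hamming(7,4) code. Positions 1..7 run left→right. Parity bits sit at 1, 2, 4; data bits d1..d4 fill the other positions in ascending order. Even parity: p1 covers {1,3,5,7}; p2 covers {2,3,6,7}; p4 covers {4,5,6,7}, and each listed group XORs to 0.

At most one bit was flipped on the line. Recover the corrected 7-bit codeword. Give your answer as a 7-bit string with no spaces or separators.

1001100

s1 (pos 1,3,5,7): 1⊕0⊕1⊕1 = 1
s2 (pos 2,3,6,7): 0⊕0⊕0⊕1 = 1
s4 (pos 4,5,6,7): 1⊕1⊕0⊕1 = 1
Syndrome s4…s1 = 111 → error at position 7.
Flip position 7: 1001101 → 1001100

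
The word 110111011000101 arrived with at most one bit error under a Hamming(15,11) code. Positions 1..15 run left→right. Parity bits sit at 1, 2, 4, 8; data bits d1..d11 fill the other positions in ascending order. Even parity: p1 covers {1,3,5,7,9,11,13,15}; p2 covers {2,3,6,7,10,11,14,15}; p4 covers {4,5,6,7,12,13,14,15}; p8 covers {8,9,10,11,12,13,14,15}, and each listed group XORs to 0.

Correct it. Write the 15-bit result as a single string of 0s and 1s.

110111111000101

s1 (pos 1,3,5,7,9,11,13,15): 1⊕0⊕1⊕0⊕1⊕0⊕1⊕1 = 1
s2 (pos 2,3,6,7,10,11,14,15): 1⊕0⊕1⊕0⊕0⊕0⊕0⊕1 = 1
s4 (pos 4,5,6,7,12,13,14,15): 1⊕1⊕1⊕0⊕0⊕1⊕0⊕1 = 1
s8 (pos 8,9,10,11,12,13,14,15): 1⊕1⊕0⊕0⊕0⊕1⊕0⊕1 = 0
Syndrome s8…s1 = 0111 → error at position 7.
Flip position 7: 110111011000101 → 110111111000101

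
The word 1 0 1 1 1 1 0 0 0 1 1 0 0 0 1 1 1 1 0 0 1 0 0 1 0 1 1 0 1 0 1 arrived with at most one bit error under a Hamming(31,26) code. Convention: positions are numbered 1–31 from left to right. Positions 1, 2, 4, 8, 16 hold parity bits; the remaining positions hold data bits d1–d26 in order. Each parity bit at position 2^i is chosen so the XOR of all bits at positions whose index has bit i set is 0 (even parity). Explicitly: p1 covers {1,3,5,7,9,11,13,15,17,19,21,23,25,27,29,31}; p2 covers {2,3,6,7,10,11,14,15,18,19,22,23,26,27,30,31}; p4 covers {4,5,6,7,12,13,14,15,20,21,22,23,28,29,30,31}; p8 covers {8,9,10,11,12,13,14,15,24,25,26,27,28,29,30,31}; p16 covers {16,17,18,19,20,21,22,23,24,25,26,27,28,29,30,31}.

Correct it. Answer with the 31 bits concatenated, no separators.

s1 (pos 1,3,5,7,9,11,13,15,17,19,21,23,25,27,29,31): 1⊕1⊕1⊕0⊕0⊕1⊕0⊕1⊕1⊕0⊕1⊕0⊕0⊕1⊕1⊕1 = 0
s2 (pos 2,3,6,7,10,11,14,15,18,19,22,23,26,27,30,31): 0⊕1⊕1⊕0⊕1⊕1⊕0⊕1⊕1⊕0⊕0⊕0⊕1⊕1⊕0⊕1 = 1
s4 (pos 4,5,6,7,12,13,14,15,20,21,22,23,28,29,30,31): 1⊕1⊕1⊕0⊕0⊕0⊕0⊕1⊕0⊕1⊕0⊕0⊕0⊕1⊕0⊕1 = 1
s8 (pos 8,9,10,11,12,13,14,15,24,25,26,27,28,29,30,31): 0⊕0⊕1⊕1⊕0⊕0⊕0⊕1⊕1⊕0⊕1⊕1⊕0⊕1⊕0⊕1 = 0
s16 (pos 16,17,18,19,20,21,22,23,24,25,26,27,28,29,30,31): 1⊕1⊕1⊕0⊕0⊕1⊕0⊕0⊕1⊕0⊕1⊕1⊕0⊕1⊕0⊕1 = 1
Syndrome s16…s1 = 10110 → error at position 22.
Flip position 22: 1011110001100011110010010110101 → 1011110001100011110011010110101

1011110001100011110011010110101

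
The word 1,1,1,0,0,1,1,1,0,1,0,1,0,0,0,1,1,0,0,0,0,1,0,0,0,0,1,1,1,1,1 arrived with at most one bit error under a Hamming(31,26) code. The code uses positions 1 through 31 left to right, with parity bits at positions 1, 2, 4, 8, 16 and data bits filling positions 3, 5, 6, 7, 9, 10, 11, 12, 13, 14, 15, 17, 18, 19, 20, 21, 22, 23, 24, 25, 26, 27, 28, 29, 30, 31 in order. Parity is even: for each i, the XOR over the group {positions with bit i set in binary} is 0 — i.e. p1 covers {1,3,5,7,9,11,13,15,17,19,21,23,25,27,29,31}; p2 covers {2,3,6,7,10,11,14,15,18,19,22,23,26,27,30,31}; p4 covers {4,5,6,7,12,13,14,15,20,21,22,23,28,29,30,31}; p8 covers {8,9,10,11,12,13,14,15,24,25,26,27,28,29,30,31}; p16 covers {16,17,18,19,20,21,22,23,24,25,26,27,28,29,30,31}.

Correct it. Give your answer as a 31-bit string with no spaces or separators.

1100011101010001100001000011111

s1 (pos 1,3,5,7,9,11,13,15,17,19,21,23,25,27,29,31): 1⊕1⊕0⊕1⊕0⊕0⊕0⊕0⊕1⊕0⊕0⊕0⊕0⊕1⊕1⊕1 = 1
s2 (pos 2,3,6,7,10,11,14,15,18,19,22,23,26,27,30,31): 1⊕1⊕1⊕1⊕1⊕0⊕0⊕0⊕0⊕0⊕1⊕0⊕0⊕1⊕1⊕1 = 1
s4 (pos 4,5,6,7,12,13,14,15,20,21,22,23,28,29,30,31): 0⊕0⊕1⊕1⊕1⊕0⊕0⊕0⊕0⊕0⊕1⊕0⊕1⊕1⊕1⊕1 = 0
s8 (pos 8,9,10,11,12,13,14,15,24,25,26,27,28,29,30,31): 1⊕0⊕1⊕0⊕1⊕0⊕0⊕0⊕0⊕0⊕0⊕1⊕1⊕1⊕1⊕1 = 0
s16 (pos 16,17,18,19,20,21,22,23,24,25,26,27,28,29,30,31): 1⊕1⊕0⊕0⊕0⊕0⊕1⊕0⊕0⊕0⊕0⊕1⊕1⊕1⊕1⊕1 = 0
Syndrome s16…s1 = 00011 → error at position 3.
Flip position 3: 1110011101010001100001000011111 → 1100011101010001100001000011111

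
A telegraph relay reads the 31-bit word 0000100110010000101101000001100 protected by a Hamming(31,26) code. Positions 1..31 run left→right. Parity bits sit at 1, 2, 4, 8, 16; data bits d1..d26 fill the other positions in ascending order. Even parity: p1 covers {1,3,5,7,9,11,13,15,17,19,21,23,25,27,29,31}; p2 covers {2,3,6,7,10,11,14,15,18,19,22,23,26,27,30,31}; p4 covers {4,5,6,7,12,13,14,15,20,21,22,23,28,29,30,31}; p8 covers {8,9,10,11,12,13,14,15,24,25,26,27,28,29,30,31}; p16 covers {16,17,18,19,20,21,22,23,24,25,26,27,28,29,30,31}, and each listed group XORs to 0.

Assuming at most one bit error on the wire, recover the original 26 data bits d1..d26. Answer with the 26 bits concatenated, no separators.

s1 (pos 1,3,5,7,9,11,13,15,17,19,21,23,25,27,29,31): 0⊕0⊕1⊕0⊕1⊕0⊕0⊕0⊕1⊕1⊕0⊕0⊕0⊕0⊕1⊕0 = 1
s2 (pos 2,3,6,7,10,11,14,15,18,19,22,23,26,27,30,31): 0⊕0⊕0⊕0⊕0⊕0⊕0⊕0⊕0⊕1⊕1⊕0⊕0⊕0⊕0⊕0 = 0
s4 (pos 4,5,6,7,12,13,14,15,20,21,22,23,28,29,30,31): 0⊕1⊕0⊕0⊕1⊕0⊕0⊕0⊕1⊕0⊕1⊕0⊕1⊕1⊕0⊕0 = 0
s8 (pos 8,9,10,11,12,13,14,15,24,25,26,27,28,29,30,31): 1⊕1⊕0⊕0⊕1⊕0⊕0⊕0⊕0⊕0⊕0⊕0⊕1⊕1⊕0⊕0 = 1
s16 (pos 16,17,18,19,20,21,22,23,24,25,26,27,28,29,30,31): 0⊕1⊕0⊕1⊕1⊕0⊕1⊕0⊕0⊕0⊕0⊕0⊕1⊕1⊕0⊕0 = 0
Syndrome s16…s1 = 01001 → error at position 9.
Flip position 9: 0000100110010000101101000001100 → 0000100100010000101101000001100
Read data bits from positions 3,5,6,7,9,10,11,12,13,14,15,17,18,19,20,21,22,23,24,25,26,27,28,29,30,31: 01000001000101101000001100

01000001000101101000001100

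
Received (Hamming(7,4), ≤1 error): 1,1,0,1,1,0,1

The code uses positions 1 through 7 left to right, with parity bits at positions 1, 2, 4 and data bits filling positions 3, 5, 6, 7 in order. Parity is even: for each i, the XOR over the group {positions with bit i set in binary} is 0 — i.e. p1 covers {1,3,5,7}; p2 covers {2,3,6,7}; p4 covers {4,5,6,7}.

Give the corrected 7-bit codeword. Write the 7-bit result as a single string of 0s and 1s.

s1 (pos 1,3,5,7): 1⊕0⊕1⊕1 = 1
s2 (pos 2,3,6,7): 1⊕0⊕0⊕1 = 0
s4 (pos 4,5,6,7): 1⊕1⊕0⊕1 = 1
Syndrome s4…s1 = 101 → error at position 5.
Flip position 5: 1101101 → 1101001

1101001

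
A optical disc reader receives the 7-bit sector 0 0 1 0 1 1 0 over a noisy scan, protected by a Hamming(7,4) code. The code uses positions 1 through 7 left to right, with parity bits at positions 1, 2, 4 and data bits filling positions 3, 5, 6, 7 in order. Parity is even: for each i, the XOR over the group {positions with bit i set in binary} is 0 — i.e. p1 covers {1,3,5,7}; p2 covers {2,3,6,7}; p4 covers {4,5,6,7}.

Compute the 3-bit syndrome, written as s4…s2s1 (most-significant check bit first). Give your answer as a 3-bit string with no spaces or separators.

000

s1 (pos 1,3,5,7): 0⊕1⊕1⊕0 = 0
s2 (pos 2,3,6,7): 0⊕1⊕1⊕0 = 0
s4 (pos 4,5,6,7): 0⊕1⊕1⊕0 = 0
Syndrome s4…s1 = 000 → no error.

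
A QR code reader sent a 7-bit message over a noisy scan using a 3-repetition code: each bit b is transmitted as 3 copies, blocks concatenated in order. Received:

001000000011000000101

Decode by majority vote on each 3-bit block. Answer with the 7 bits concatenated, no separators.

Block 1 (001): 1 one → 0
Block 2 (000): 0 ones → 0
Block 3 (000): 0 ones → 0
Block 4 (011): 2 ones → 1
Block 5 (000): 0 ones → 0
Block 6 (000): 0 ones → 0
Block 7 (101): 2 ones → 1

0001001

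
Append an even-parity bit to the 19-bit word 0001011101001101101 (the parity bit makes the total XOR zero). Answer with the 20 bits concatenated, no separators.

XOR of the 19 data bits: 0⊕0⊕0⊕1⊕0⊕1⊕1⊕1⊕0⊕1⊕0⊕0⊕1⊕1⊕0⊕1⊕1⊕0⊕1 = 0
Parity bit = 0 (so all 20 bits XOR to 0).

00010111010011011010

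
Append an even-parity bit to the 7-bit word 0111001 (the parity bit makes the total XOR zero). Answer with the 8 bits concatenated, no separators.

01110010

XOR of the 7 data bits: 0⊕1⊕1⊕1⊕0⊕0⊕1 = 0
Parity bit = 0 (so all 8 bits XOR to 0).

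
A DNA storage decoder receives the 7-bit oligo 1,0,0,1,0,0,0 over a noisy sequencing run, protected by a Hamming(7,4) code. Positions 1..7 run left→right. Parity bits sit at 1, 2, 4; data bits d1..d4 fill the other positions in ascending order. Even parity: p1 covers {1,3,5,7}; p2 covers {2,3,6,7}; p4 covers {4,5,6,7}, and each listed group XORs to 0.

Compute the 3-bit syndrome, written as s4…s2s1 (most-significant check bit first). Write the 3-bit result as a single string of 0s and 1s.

s1 (pos 1,3,5,7): 1⊕0⊕0⊕0 = 1
s2 (pos 2,3,6,7): 0⊕0⊕0⊕0 = 0
s4 (pos 4,5,6,7): 1⊕0⊕0⊕0 = 1
Syndrome s4…s1 = 101 → error at position 5.

101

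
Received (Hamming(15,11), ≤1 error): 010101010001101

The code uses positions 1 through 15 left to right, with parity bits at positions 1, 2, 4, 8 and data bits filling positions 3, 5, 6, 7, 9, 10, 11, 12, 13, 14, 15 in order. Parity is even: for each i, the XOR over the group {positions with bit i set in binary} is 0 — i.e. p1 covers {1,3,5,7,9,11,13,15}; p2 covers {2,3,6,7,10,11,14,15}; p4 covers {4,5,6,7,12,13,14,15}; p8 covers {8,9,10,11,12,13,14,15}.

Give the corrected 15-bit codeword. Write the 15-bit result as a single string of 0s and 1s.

s1 (pos 1,3,5,7,9,11,13,15): 0⊕0⊕0⊕0⊕0⊕0⊕1⊕1 = 0
s2 (pos 2,3,6,7,10,11,14,15): 1⊕0⊕1⊕0⊕0⊕0⊕0⊕1 = 1
s4 (pos 4,5,6,7,12,13,14,15): 1⊕0⊕1⊕0⊕1⊕1⊕0⊕1 = 1
s8 (pos 8,9,10,11,12,13,14,15): 1⊕0⊕0⊕0⊕1⊕1⊕0⊕1 = 0
Syndrome s8…s1 = 0110 → error at position 6.
Flip position 6: 010101010001101 → 010100010001101

010100010001101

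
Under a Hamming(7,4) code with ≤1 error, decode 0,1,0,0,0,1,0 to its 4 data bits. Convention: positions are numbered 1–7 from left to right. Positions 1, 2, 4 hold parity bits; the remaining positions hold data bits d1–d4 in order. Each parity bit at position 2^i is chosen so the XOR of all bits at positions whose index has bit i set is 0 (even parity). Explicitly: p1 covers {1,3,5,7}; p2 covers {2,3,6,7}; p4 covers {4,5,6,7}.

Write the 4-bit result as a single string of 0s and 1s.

0010

s1 (pos 1,3,5,7): 0⊕0⊕0⊕0 = 0
s2 (pos 2,3,6,7): 1⊕0⊕1⊕0 = 0
s4 (pos 4,5,6,7): 0⊕0⊕1⊕0 = 1
Syndrome s4…s1 = 100 → error at position 4.
Flip position 4: 0100010 → 0101010
Read data bits from positions 3,5,6,7: 0010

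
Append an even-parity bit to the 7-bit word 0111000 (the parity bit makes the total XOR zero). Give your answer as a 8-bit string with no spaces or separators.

01110001

XOR of the 7 data bits: 0⊕1⊕1⊕1⊕0⊕0⊕0 = 1
Parity bit = 1 (so all 8 bits XOR to 0).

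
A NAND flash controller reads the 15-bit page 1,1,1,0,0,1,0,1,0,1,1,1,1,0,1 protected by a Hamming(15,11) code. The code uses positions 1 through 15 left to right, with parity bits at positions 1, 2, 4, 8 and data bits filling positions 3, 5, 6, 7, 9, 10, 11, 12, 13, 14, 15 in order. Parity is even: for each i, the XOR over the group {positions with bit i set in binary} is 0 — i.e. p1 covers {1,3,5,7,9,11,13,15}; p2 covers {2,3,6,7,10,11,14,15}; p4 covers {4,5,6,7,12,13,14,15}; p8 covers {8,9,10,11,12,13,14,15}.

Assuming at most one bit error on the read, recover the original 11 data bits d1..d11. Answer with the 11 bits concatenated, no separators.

s1 (pos 1,3,5,7,9,11,13,15): 1⊕1⊕0⊕0⊕0⊕1⊕1⊕1 = 1
s2 (pos 2,3,6,7,10,11,14,15): 1⊕1⊕1⊕0⊕1⊕1⊕0⊕1 = 0
s4 (pos 4,5,6,7,12,13,14,15): 0⊕0⊕1⊕0⊕1⊕1⊕0⊕1 = 0
s8 (pos 8,9,10,11,12,13,14,15): 1⊕0⊕1⊕1⊕1⊕1⊕0⊕1 = 0
Syndrome s8…s1 = 0001 → error at position 1.
Flip position 1: 111001010111101 → 011001010111101
Read data bits from positions 3,5,6,7,9,10,11,12,13,14,15: 10100111101

10100111101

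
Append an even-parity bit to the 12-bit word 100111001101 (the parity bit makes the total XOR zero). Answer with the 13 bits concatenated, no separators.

XOR of the 12 data bits: 1⊕0⊕0⊕1⊕1⊕1⊕0⊕0⊕1⊕1⊕0⊕1 = 1
Parity bit = 1 (so all 13 bits XOR to 0).

1001110011011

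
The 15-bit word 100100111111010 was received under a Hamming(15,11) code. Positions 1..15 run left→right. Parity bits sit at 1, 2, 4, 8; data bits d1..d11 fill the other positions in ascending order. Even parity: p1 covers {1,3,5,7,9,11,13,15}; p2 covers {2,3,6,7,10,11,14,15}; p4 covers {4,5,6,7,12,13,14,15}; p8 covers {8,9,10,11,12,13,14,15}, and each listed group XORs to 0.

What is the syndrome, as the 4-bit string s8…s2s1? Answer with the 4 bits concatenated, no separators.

0000

s1 (pos 1,3,5,7,9,11,13,15): 1⊕0⊕0⊕1⊕1⊕1⊕0⊕0 = 0
s2 (pos 2,3,6,7,10,11,14,15): 0⊕0⊕0⊕1⊕1⊕1⊕1⊕0 = 0
s4 (pos 4,5,6,7,12,13,14,15): 1⊕0⊕0⊕1⊕1⊕0⊕1⊕0 = 0
s8 (pos 8,9,10,11,12,13,14,15): 1⊕1⊕1⊕1⊕1⊕0⊕1⊕0 = 0
Syndrome s8…s1 = 0000 → no error.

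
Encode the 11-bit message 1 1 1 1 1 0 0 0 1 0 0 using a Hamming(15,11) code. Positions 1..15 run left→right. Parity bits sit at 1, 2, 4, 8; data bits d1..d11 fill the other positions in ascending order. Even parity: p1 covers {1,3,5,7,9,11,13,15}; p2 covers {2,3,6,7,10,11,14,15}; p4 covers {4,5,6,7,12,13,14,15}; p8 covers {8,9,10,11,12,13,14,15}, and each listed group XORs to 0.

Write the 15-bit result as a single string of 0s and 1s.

111011101000100

Place data at non-parity positions: p1 p2 1 p4 1 1 1 p8 1 0 0 0 1 0 0
p1 (pos 1,3,5,7,9,11,13,15): XOR of data positions = 1⊕1⊕1⊕1⊕0⊕1⊕0 = 1
p2 (pos 2,3,6,7,10,11,14,15): XOR of data positions = 1⊕1⊕1⊕0⊕0⊕0⊕0 = 1
p4 (pos 4,5,6,7,12,13,14,15): XOR of data positions = 1⊕1⊕1⊕0⊕1⊕0⊕0 = 0
p8 (pos 8,9,10,11,12,13,14,15): XOR of data positions = 1⊕0⊕0⊕0⊕1⊕0⊕0 = 0
Codeword: 111011101000100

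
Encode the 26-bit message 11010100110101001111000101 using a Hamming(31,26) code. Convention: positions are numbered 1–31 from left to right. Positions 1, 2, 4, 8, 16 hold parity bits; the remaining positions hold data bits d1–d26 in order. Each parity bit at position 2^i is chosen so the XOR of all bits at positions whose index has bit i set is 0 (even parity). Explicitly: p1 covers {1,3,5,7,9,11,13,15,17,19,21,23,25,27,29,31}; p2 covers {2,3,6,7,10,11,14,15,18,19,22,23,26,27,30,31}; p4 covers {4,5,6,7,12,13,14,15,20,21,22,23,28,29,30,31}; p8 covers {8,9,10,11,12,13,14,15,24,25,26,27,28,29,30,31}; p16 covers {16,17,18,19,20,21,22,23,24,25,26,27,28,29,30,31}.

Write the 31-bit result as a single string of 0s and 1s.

0010101101001100101001111000101

Place data at non-parity positions: p1 p2 1 p4 1 0 1 p8 0 1 0 0 1 1 0 p16 1 0 1 0 0 1 1 1 1 0 0 0 1 0 1
p1 (pos 1,3,5,7,9,11,13,15,17,19,21,23,25,27,29,31): XOR of data positions = 1⊕1⊕1⊕0⊕0⊕1⊕0⊕1⊕1⊕0⊕1⊕1⊕0⊕1⊕1 = 0
p2 (pos 2,3,6,7,10,11,14,15,18,19,22,23,26,27,30,31): XOR of data positions = 1⊕0⊕1⊕1⊕0⊕1⊕0⊕0⊕1⊕1⊕1⊕0⊕0⊕0⊕1 = 0
p4 (pos 4,5,6,7,12,13,14,15,20,21,22,23,28,29,30,31): XOR of data positions = 1⊕0⊕1⊕0⊕1⊕1⊕0⊕0⊕0⊕1⊕1⊕0⊕1⊕0⊕1 = 0
p8 (pos 8,9,10,11,12,13,14,15,24,25,26,27,28,29,30,31): XOR of data positions = 0⊕1⊕0⊕0⊕1⊕1⊕0⊕1⊕1⊕0⊕0⊕0⊕1⊕0⊕1 = 1
p16 (pos 16,17,18,19,20,21,22,23,24,25,26,27,28,29,30,31): XOR of data positions = 1⊕0⊕1⊕0⊕0⊕1⊕1⊕1⊕1⊕0⊕0⊕0⊕1⊕0⊕1 = 0
Codeword: 0010101101001100101001111000101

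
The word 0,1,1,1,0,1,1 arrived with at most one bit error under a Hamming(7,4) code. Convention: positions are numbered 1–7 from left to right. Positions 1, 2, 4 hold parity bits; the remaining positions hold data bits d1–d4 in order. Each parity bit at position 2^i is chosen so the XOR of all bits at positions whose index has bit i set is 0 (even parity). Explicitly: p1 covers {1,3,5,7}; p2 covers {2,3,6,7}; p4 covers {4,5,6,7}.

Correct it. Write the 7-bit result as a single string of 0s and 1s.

s1 (pos 1,3,5,7): 0⊕1⊕0⊕1 = 0
s2 (pos 2,3,6,7): 1⊕1⊕1⊕1 = 0
s4 (pos 4,5,6,7): 1⊕0⊕1⊕1 = 1
Syndrome s4…s1 = 100 → error at position 4.
Flip position 4: 0111011 → 0110011

0110011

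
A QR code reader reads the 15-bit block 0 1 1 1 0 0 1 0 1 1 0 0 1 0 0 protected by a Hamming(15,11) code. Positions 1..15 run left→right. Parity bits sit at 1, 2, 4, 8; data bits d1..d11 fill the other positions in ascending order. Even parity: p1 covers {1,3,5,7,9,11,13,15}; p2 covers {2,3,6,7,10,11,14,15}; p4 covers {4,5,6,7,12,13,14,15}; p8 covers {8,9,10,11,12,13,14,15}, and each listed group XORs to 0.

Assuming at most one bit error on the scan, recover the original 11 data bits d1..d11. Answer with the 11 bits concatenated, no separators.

10011101100

s1 (pos 1,3,5,7,9,11,13,15): 0⊕1⊕0⊕1⊕1⊕0⊕1⊕0 = 0
s2 (pos 2,3,6,7,10,11,14,15): 1⊕1⊕0⊕1⊕1⊕0⊕0⊕0 = 0
s4 (pos 4,5,6,7,12,13,14,15): 1⊕0⊕0⊕1⊕0⊕1⊕0⊕0 = 1
s8 (pos 8,9,10,11,12,13,14,15): 0⊕1⊕1⊕0⊕0⊕1⊕0⊕0 = 1
Syndrome s8…s1 = 1100 → error at position 12.
Flip position 12: 011100101100100 → 011100101101100
Read data bits from positions 3,5,6,7,9,10,11,12,13,14,15: 10011101100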